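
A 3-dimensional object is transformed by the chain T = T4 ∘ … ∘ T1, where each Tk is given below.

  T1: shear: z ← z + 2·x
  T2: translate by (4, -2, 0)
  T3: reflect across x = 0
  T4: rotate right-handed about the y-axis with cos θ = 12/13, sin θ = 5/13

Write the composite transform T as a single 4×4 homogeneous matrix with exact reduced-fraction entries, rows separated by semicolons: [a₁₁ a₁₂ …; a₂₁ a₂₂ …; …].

T1 = [1 0 0 0; 0 1 0 0; 2 0 1 0; 0 0 0 1]
T2·T1 = [1 0 0 4; 0 1 0 -2; 2 0 1 0; 0 0 0 1]
T3·…·T1 = [-1 0 0 -4; 0 1 0 -2; 2 0 1 0; 0 0 0 1]
T4·…·T1 = [-2/13 0 5/13 -48/13; 0 1 0 -2; 29/13 0 12/13 20/13; 0 0 0 1]

T = [-2/13 0 5/13 -48/13; 0 1 0 -2; 29/13 0 12/13 20/13; 0 0 0 1]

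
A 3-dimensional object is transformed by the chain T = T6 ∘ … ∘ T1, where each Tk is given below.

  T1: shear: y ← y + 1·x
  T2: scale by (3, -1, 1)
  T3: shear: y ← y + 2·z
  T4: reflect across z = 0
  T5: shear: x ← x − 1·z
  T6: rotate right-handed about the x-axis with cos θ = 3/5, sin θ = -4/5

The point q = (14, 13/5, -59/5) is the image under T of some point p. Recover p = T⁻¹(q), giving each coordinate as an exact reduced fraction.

p = (3, -4, 5)

T1 = [1 0 0 0; 1 1 0 0; 0 0 1 0; 0 0 0 1]
T2·T1 = [3 0 0 0; -1 -1 0 0; 0 0 1 0; 0 0 0 1]
T3·…·T1 = [3 0 0 0; -1 -1 2 0; 0 0 1 0; 0 0 0 1]
T4·…·T1 = [3 0 0 0; -1 -1 2 0; 0 0 -1 0; 0 0 0 1]
T5·…·T1 = [3 0 1 0; -1 -1 2 0; 0 0 -1 0; 0 0 0 1]
T6·…·T1 = [3 0 1 0; -3/5 -3/5 2/5 0; 4/5 4/5 -11/5 0; 0 0 0 1]
det M = 3; M⁻¹ = [1/3 4/15 1/5 0; -1/3 -37/15 -3/5 0; 0 -4/5 -3/5 0; 0 0 0 1]
M⁻¹ · (14, 13/5, -59/5)ᵀ = (3, -4, 5)ᵀ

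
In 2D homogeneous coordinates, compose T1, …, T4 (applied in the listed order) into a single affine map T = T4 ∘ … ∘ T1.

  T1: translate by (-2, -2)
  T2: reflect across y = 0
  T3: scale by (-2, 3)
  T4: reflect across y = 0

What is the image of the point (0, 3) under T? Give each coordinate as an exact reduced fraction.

T1 translate by (-2, -2): (0, 3) → (-2, 1)
T2 reflect across y = 0: (-2, 1) → (-2, -1)
T3 scale by (-2, 3): (-2, -1) → (4, -3)
T4 reflect across y = 0: (4, -3) → (4, 3)

T(p) = (4, 3)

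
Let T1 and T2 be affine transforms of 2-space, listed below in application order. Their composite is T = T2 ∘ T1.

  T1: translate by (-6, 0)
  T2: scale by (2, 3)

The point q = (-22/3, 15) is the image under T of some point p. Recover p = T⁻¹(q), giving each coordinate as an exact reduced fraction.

p = (7/3, 5)

T1 = [1 0 -6; 0 1 0; 0 0 1]
T2·T1 = [2 0 -12; 0 3 0; 0 0 1]
det M = 6; M⁻¹ = [1/2 0 6; 0 1/3 0; 0 0 1]
M⁻¹ · (-22/3, 15)ᵀ = (7/3, 5)ᵀ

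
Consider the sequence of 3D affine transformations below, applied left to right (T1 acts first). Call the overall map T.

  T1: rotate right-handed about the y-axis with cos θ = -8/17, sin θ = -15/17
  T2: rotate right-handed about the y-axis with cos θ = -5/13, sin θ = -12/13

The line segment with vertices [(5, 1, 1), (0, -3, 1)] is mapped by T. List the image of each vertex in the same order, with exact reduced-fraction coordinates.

image vertices: (-529/221, 1, -995/221), (171/221, -3, -140/221)

T1 rotate right-handed about the y-axis with cos θ = -8/17, sin θ = -15/17: (5, 1, 1) → (-55/17, 1, 67/17); (0, -3, 1) → (-15/17, -3, -8/17)
T2 rotate right-handed about the y-axis with cos θ = -5/13, sin θ = -12/13: (-55/17, 1, 67/17) → (-529/221, 1, -995/221); (-15/17, -3, -8/17) → (171/221, -3, -140/221)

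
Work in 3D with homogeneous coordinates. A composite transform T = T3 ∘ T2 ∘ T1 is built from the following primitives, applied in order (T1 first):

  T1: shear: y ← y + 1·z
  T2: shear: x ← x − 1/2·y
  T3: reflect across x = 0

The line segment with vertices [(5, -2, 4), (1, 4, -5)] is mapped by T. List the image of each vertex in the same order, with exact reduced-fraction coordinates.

T1 shear: y ← y + 1·z: (5, -2, 4) → (5, 2, 4); (1, 4, -5) → (1, -1, -5)
T2 shear: x ← x − 1/2·y: (5, 2, 4) → (4, 2, 4); (1, -1, -5) → (3/2, -1, -5)
T3 reflect across x = 0: (4, 2, 4) → (-4, 2, 4); (3/2, -1, -5) → (-3/2, -1, -5)

image vertices: (-4, 2, 4), (-3/2, -1, -5)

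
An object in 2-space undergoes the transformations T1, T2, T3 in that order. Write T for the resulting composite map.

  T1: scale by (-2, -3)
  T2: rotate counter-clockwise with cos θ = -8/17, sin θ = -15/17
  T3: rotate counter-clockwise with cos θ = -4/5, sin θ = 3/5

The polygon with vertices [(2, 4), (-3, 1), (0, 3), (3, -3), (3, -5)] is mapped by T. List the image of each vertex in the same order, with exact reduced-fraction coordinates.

T1 scale by (-2, -3): (2, 4) → (-4, -12); (-3, 1) → (6, -3); (0, 3) → (0, -9); (3, -3) → (-6, 9); (3, -5) → (-6, 15)
T2 rotate counter-clockwise with cos θ = -8/17, sin θ = -15/17: (-4, -12) → (-148/17, 156/17); (6, -3) → (-93/17, -66/17); (0, -9) → (-135/17, 72/17); (-6, 9) → (183/17, 18/17); (-6, 15) → (273/17, -30/17)
T3 rotate counter-clockwise with cos θ = -4/5, sin θ = 3/5: (-148/17, 156/17) → (124/85, -1068/85); (-93/17, -66/17) → (114/17, -3/17); (-135/17, 72/17) → (324/85, -693/85); (183/17, 18/17) → (-786/85, 477/85); (273/17, -30/17) → (-1002/85, 939/85)

image vertices: (124/85, -1068/85), (114/17, -3/17), (324/85, -693/85), (-786/85, 477/85), (-1002/85, 939/85)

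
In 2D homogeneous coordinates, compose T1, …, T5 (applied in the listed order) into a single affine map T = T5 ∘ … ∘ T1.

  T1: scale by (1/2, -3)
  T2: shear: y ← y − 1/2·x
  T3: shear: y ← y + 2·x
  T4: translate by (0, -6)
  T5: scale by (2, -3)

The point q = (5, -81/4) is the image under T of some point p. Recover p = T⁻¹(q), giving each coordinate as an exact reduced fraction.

p = (5, -3)

T1 = [1/2 0 0; 0 -3 0; 0 0 1]
T2·T1 = [1/2 0 0; -1/4 -3 0; 0 0 1]
T3·…·T1 = [1/2 0 0; 3/4 -3 0; 0 0 1]
T4·…·T1 = [1/2 0 0; 3/4 -3 -6; 0 0 1]
T5·…·T1 = [1 0 0; -9/4 9 18; 0 0 1]
det M = 9; M⁻¹ = [1 0 0; 1/4 1/9 -2; 0 0 1]
M⁻¹ · (5, -81/4)ᵀ = (5, -3)ᵀ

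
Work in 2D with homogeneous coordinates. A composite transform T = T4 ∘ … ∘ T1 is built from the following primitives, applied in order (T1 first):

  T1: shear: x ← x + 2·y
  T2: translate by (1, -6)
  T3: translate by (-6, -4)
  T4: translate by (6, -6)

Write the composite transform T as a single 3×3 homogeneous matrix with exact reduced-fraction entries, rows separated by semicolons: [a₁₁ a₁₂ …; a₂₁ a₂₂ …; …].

T1 = [1 2 0; 0 1 0; 0 0 1]
T2·T1 = [1 2 1; 0 1 -6; 0 0 1]
T3·…·T1 = [1 2 -5; 0 1 -10; 0 0 1]
T4·…·T1 = [1 2 1; 0 1 -16; 0 0 1]

T = [1 2 1; 0 1 -16; 0 0 1]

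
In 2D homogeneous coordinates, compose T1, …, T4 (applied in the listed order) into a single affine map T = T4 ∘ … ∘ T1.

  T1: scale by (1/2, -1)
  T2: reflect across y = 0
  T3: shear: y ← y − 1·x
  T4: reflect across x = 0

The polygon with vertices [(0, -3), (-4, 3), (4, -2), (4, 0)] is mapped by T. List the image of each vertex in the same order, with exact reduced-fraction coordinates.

T1 scale by (1/2, -1): (0, -3) → (0, 3); (-4, 3) → (-2, -3); (4, -2) → (2, 2); (4, 0) → (2, 0)
T2 reflect across y = 0: (0, 3) → (0, -3); (-2, -3) → (-2, 3); (2, 2) → (2, -2); (2, 0) → (2, 0)
T3 shear: y ← y − 1·x: (0, -3) → (0, -3); (-2, 3) → (-2, 5); (2, -2) → (2, -4); (2, 0) → (2, -2)
T4 reflect across x = 0: (0, -3) → (0, -3); (-2, 5) → (2, 5); (2, -4) → (-2, -4); (2, -2) → (-2, -2)

image vertices: (0, -3), (2, 5), (-2, -4), (-2, -2)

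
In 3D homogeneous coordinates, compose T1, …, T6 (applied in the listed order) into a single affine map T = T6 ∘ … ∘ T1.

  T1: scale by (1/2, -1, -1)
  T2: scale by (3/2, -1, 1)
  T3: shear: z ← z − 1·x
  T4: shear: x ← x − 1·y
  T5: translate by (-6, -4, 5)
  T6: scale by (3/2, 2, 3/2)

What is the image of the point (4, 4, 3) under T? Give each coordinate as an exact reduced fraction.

T1 scale by (1/2, -1, -1): (4, 4, 3) → (2, -4, -3)
T2 scale by (3/2, -1, 1): (2, -4, -3) → (3, 4, -3)
T3 shear: z ← z − 1·x: (3, 4, -3) → (3, 4, -6)
T4 shear: x ← x − 1·y: (3, 4, -6) → (-1, 4, -6)
T5 translate by (-6, -4, 5): (-1, 4, -6) → (-7, 0, -1)
T6 scale by (3/2, 2, 3/2): (-7, 0, -1) → (-21/2, 0, -3/2)

T(p) = (-21/2, 0, -3/2)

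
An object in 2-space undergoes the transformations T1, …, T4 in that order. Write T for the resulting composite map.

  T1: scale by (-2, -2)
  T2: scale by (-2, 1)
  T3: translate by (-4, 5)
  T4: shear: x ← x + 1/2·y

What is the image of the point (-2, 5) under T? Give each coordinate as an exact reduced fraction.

T1 scale by (-2, -2): (-2, 5) → (4, -10)
T2 scale by (-2, 1): (4, -10) → (-8, -10)
T3 translate by (-4, 5): (-8, -10) → (-12, -5)
T4 shear: x ← x + 1/2·y: (-12, -5) → (-29/2, -5)

T(p) = (-29/2, -5)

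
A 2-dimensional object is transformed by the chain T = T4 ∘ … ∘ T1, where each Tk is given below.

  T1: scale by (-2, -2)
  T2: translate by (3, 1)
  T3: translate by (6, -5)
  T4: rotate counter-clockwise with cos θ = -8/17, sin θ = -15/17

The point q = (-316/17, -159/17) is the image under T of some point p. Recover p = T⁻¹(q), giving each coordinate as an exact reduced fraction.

T1 = [-2 0 0; 0 -2 0; 0 0 1]
T2·T1 = [-2 0 3; 0 -2 1; 0 0 1]
T3·…·T1 = [-2 0 9; 0 -2 -4; 0 0 1]
T4·…·T1 = [16/17 -30/17 -132/17; 30/17 16/17 -103/17; 0 0 1]
det M = 4; M⁻¹ = [4/17 15/34 9/2; -15/34 4/17 -2; 0 0 1]
M⁻¹ · (-316/17, -159/17)ᵀ = (-4, 4)ᵀ

p = (-4, 4)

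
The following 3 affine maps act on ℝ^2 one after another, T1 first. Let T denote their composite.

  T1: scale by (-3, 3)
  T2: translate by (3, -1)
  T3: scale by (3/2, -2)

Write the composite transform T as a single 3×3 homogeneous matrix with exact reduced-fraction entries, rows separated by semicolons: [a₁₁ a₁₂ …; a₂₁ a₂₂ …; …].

T = [-9/2 0 9/2; 0 -6 2; 0 0 1]

T1 = [-3 0 0; 0 3 0; 0 0 1]
T2·T1 = [-3 0 3; 0 3 -1; 0 0 1]
T3·…·T1 = [-9/2 0 9/2; 0 -6 2; 0 0 1]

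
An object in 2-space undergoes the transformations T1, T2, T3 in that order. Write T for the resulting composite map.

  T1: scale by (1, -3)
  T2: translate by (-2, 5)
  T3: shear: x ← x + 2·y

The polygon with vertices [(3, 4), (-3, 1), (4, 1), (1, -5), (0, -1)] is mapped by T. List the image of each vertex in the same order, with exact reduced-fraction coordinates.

T1 scale by (1, -3): (3, 4) → (3, -12); (-3, 1) → (-3, -3); (4, 1) → (4, -3); (1, -5) → (1, 15); (0, -1) → (0, 3)
T2 translate by (-2, 5): (3, -12) → (1, -7); (-3, -3) → (-5, 2); (4, -3) → (2, 2); (1, 15) → (-1, 20); (0, 3) → (-2, 8)
T3 shear: x ← x + 2·y: (1, -7) → (-13, -7); (-5, 2) → (-1, 2); (2, 2) → (6, 2); (-1, 20) → (39, 20); (-2, 8) → (14, 8)

image vertices: (-13, -7), (-1, 2), (6, 2), (39, 20), (14, 8)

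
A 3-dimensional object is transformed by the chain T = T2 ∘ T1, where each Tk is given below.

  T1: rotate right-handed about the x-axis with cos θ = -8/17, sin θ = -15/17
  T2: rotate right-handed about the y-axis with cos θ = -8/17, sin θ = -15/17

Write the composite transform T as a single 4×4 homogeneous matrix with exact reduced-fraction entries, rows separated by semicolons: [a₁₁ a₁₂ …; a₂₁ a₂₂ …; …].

T = [-8/17 225/289 120/289 0; 0 -8/17 15/17 0; 15/17 120/289 64/289 0; 0 0 0 1]

T1 = [1 0 0 0; 0 -8/17 15/17 0; 0 -15/17 -8/17 0; 0 0 0 1]
T2·T1 = [-8/17 225/289 120/289 0; 0 -8/17 15/17 0; 15/17 120/289 64/289 0; 0 0 0 1]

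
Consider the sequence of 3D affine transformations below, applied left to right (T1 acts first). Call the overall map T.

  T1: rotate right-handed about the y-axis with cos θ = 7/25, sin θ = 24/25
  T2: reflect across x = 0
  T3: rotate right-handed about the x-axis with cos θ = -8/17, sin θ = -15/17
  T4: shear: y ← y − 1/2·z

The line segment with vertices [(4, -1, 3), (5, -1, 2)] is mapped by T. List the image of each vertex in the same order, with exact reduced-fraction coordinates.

image vertices: (-4, -113/34, 39/17), (-83/25, -4003/850, 1223/425)

T1 rotate right-handed about the y-axis with cos θ = 7/25, sin θ = 24/25: (4, -1, 3) → (4, -1, -3); (5, -1, 2) → (83/25, -1, -106/25)
T2 reflect across x = 0: (4, -1, -3) → (-4, -1, -3); (83/25, -1, -106/25) → (-83/25, -1, -106/25)
T3 rotate right-handed about the x-axis with cos θ = -8/17, sin θ = -15/17: (-4, -1, -3) → (-4, -37/17, 39/17); (-83/25, -1, -106/25) → (-83/25, -278/85, 1223/425)
T4 shear: y ← y − 1/2·z: (-4, -37/17, 39/17) → (-4, -113/34, 39/17); (-83/25, -278/85, 1223/425) → (-83/25, -4003/850, 1223/425)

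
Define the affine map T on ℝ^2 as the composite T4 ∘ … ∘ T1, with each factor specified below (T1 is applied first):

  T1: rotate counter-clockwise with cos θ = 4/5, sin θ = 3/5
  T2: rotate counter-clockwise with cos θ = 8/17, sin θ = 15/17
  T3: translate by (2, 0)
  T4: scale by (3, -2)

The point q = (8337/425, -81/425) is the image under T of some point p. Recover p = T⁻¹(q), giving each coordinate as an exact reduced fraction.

p = (-3/5, -9/2)

T1 = [4/5 -3/5 0; 3/5 4/5 0; 0 0 1]
T2·T1 = [-13/85 -84/85 0; 84/85 -13/85 0; 0 0 1]
T3·…·T1 = [-13/85 -84/85 2; 84/85 -13/85 0; 0 0 1]
T4·…·T1 = [-39/85 -252/85 6; -168/85 26/85 0; 0 0 1]
det M = -6; M⁻¹ = [-13/255 -42/85 26/85; -28/85 13/170 168/85; 0 0 1]
M⁻¹ · (8337/425, -81/425)ᵀ = (-3/5, -9/2)ᵀ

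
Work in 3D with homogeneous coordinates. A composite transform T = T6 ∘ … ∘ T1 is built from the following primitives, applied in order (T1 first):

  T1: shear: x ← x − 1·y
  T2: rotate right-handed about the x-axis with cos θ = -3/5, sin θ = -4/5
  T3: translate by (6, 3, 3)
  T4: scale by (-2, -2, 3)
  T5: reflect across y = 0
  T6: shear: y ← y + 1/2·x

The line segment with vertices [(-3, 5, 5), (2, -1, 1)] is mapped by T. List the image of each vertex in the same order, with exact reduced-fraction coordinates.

T1 shear: x ← x − 1·y: (-3, 5, 5) → (-8, 5, 5); (2, -1, 1) → (3, -1, 1)
T2 rotate right-handed about the x-axis with cos θ = -3/5, sin θ = -4/5: (-8, 5, 5) → (-8, 1, -7); (3, -1, 1) → (3, 7/5, 1/5)
T3 translate by (6, 3, 3): (-8, 1, -7) → (-2, 4, -4); (3, 7/5, 1/5) → (9, 22/5, 16/5)
T4 scale by (-2, -2, 3): (-2, 4, -4) → (4, -8, -12); (9, 22/5, 16/5) → (-18, -44/5, 48/5)
T5 reflect across y = 0: (4, -8, -12) → (4, 8, -12); (-18, -44/5, 48/5) → (-18, 44/5, 48/5)
T6 shear: y ← y + 1/2·x: (4, 8, -12) → (4, 10, -12); (-18, 44/5, 48/5) → (-18, -1/5, 48/5)

image vertices: (4, 10, -12), (-18, -1/5, 48/5)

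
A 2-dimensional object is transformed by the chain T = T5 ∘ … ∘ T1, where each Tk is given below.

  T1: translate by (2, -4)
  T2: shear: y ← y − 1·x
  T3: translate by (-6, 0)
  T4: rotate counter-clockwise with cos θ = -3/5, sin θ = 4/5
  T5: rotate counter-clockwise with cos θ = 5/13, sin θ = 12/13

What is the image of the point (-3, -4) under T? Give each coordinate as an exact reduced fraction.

T1 translate by (2, -4): (-3, -4) → (-1, -8)
T2 shear: y ← y − 1·x: (-1, -8) → (-1, -7)
T3 translate by (-6, 0): (-1, -7) → (-7, -7)
T4 rotate counter-clockwise with cos θ = -3/5, sin θ = 4/5: (-7, -7) → (49/5, -7/5)
T5 rotate counter-clockwise with cos θ = 5/13, sin θ = 12/13: (49/5, -7/5) → (329/65, 553/65)

T(p) = (329/65, 553/65)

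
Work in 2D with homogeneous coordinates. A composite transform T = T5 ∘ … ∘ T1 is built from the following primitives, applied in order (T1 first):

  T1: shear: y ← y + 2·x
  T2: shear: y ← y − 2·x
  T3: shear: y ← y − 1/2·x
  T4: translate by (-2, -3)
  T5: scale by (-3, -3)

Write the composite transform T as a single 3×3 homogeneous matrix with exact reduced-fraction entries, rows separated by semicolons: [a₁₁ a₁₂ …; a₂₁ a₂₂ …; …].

T1 = [1 0 0; 2 1 0; 0 0 1]
T2·T1 = [1 0 0; 0 1 0; 0 0 1]
T3·…·T1 = [1 0 0; -1/2 1 0; 0 0 1]
T4·…·T1 = [1 0 -2; -1/2 1 -3; 0 0 1]
T5·…·T1 = [-3 0 6; 3/2 -3 9; 0 0 1]

T = [-3 0 6; 3/2 -3 9; 0 0 1]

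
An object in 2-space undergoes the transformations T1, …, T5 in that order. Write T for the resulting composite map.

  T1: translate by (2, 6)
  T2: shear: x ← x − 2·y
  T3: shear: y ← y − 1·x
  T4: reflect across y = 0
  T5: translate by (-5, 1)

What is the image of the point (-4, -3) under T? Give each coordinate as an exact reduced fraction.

T1 translate by (2, 6): (-4, -3) → (-2, 3)
T2 shear: x ← x − 2·y: (-2, 3) → (-8, 3)
T3 shear: y ← y − 1·x: (-8, 3) → (-8, 11)
T4 reflect across y = 0: (-8, 11) → (-8, -11)
T5 translate by (-5, 1): (-8, -11) → (-13, -10)

T(p) = (-13, -10)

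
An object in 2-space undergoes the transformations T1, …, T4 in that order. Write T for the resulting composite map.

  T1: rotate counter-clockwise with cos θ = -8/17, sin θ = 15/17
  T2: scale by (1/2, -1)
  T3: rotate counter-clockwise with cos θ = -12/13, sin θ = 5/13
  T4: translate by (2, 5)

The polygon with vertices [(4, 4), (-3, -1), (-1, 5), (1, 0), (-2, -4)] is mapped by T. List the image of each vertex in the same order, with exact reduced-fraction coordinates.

T1 rotate counter-clockwise with cos θ = -8/17, sin θ = 15/17: (4, 4) → (-92/17, 28/17); (-3, -1) → (39/17, -37/17); (-1, 5) → (-67/17, -55/17); (1, 0) → (-8/17, 15/17); (-2, -4) → (76/17, 2/17)
T2 scale by (1/2, -1): (-92/17, 28/17) → (-46/17, -28/17); (39/17, -37/17) → (39/34, 37/17); (-67/17, -55/17) → (-67/34, 55/17); (-8/17, 15/17) → (-4/17, -15/17); (76/17, 2/17) → (38/17, -2/17)
T3 rotate counter-clockwise with cos θ = -12/13, sin θ = 5/13: (-46/17, -28/17) → (692/221, 106/221); (39/34, 37/17) → (-419/221, -693/442); (-67/34, 55/17) → (127/221, -1655/442); (-4/17, -15/17) → (123/221, 160/221); (38/17, -2/17) → (-446/221, 214/221)
T4 translate by (2, 5): (692/221, 106/221) → (1134/221, 1211/221); (-419/221, -693/442) → (23/221, 1517/442); (127/221, -1655/442) → (569/221, 555/442); (123/221, 160/221) → (565/221, 1265/221); (-446/221, 214/221) → (-4/221, 1319/221)

image vertices: (1134/221, 1211/221), (23/221, 1517/442), (569/221, 555/442), (565/221, 1265/221), (-4/221, 1319/221)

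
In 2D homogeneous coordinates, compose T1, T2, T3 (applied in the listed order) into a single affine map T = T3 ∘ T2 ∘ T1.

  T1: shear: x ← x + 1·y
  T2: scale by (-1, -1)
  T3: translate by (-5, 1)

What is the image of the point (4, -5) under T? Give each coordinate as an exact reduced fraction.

T(p) = (-4, 6)

T1 shear: x ← x + 1·y: (4, -5) → (-1, -5)
T2 scale by (-1, -1): (-1, -5) → (1, 5)
T3 translate by (-5, 1): (1, 5) → (-4, 6)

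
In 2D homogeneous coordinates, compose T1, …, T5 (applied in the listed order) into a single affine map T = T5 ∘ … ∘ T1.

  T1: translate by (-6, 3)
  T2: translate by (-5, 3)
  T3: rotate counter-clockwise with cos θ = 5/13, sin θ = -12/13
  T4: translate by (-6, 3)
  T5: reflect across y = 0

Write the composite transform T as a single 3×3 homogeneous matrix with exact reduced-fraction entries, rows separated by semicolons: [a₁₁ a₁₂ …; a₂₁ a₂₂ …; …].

T1 = [1 0 -6; 0 1 3; 0 0 1]
T2·T1 = [1 0 -11; 0 1 6; 0 0 1]
T3·…·T1 = [5/13 12/13 17/13; -12/13 5/13 162/13; 0 0 1]
T4·…·T1 = [5/13 12/13 -61/13; -12/13 5/13 201/13; 0 0 1]
T5·…·T1 = [5/13 12/13 -61/13; 12/13 -5/13 -201/13; 0 0 1]

T = [5/13 12/13 -61/13; 12/13 -5/13 -201/13; 0 0 1]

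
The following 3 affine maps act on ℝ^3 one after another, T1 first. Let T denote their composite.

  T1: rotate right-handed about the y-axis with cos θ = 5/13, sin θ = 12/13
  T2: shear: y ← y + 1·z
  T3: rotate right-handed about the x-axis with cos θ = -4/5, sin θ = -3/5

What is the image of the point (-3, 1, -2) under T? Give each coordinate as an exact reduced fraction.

T(p) = (-3, -6/5, -17/5)

T1 rotate right-handed about the y-axis with cos θ = 5/13, sin θ = 12/13: (-3, 1, -2) → (-3, 1, 2)
T2 shear: y ← y + 1·z: (-3, 1, 2) → (-3, 3, 2)
T3 rotate right-handed about the x-axis with cos θ = -4/5, sin θ = -3/5: (-3, 3, 2) → (-3, -6/5, -17/5)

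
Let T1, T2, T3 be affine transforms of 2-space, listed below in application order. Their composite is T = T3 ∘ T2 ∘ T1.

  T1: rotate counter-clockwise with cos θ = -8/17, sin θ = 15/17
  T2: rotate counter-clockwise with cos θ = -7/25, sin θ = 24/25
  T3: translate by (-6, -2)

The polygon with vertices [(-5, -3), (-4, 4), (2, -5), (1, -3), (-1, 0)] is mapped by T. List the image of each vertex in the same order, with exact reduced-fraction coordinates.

image vertices: (-113/25, 91/25), (-146/425, -878/425), (-4643/425, 76/425), (-749/85, -47/85), (-2246/425, -553/425)

T1 rotate counter-clockwise with cos θ = -8/17, sin θ = 15/17: (-5, -3) → (5, -3); (-4, 4) → (-28/17, -92/17); (2, -5) → (59/17, 70/17); (1, -3) → (37/17, 39/17); (-1, 0) → (8/17, -15/17)
T2 rotate counter-clockwise with cos θ = -7/25, sin θ = 24/25: (5, -3) → (37/25, 141/25); (-28/17, -92/17) → (2404/425, -28/425); (59/17, 70/17) → (-2093/425, 926/425); (37/17, 39/17) → (-239/85, 123/85); (8/17, -15/17) → (304/425, 297/425)
T3 translate by (-6, -2): (37/25, 141/25) → (-113/25, 91/25); (2404/425, -28/425) → (-146/425, -878/425); (-2093/425, 926/425) → (-4643/425, 76/425); (-239/85, 123/85) → (-749/85, -47/85); (304/425, 297/425) → (-2246/425, -553/425)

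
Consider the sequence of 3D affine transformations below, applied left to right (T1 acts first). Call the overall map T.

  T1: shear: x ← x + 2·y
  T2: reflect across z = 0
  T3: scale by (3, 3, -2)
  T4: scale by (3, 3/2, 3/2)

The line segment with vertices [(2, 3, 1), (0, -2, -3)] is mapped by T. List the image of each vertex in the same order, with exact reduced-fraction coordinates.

image vertices: (72, 27/2, 3), (-36, -9, -9)

T1 shear: x ← x + 2·y: (2, 3, 1) → (8, 3, 1); (0, -2, -3) → (-4, -2, -3)
T2 reflect across z = 0: (8, 3, 1) → (8, 3, -1); (-4, -2, -3) → (-4, -2, 3)
T3 scale by (3, 3, -2): (8, 3, -1) → (24, 9, 2); (-4, -2, 3) → (-12, -6, -6)
T4 scale by (3, 3/2, 3/2): (24, 9, 2) → (72, 27/2, 3); (-12, -6, -6) → (-36, -9, -9)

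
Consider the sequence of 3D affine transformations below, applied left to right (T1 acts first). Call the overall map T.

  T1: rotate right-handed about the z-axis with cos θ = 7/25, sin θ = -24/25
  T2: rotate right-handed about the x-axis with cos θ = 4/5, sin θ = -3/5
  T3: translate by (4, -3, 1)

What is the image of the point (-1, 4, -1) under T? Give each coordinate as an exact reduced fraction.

T(p) = (189/25, -242/125, -131/125)

T1 rotate right-handed about the z-axis with cos θ = 7/25, sin θ = -24/25: (-1, 4, -1) → (89/25, 52/25, -1)
T2 rotate right-handed about the x-axis with cos θ = 4/5, sin θ = -3/5: (89/25, 52/25, -1) → (89/25, 133/125, -256/125)
T3 translate by (4, -3, 1): (89/25, 133/125, -256/125) → (189/25, -242/125, -131/125)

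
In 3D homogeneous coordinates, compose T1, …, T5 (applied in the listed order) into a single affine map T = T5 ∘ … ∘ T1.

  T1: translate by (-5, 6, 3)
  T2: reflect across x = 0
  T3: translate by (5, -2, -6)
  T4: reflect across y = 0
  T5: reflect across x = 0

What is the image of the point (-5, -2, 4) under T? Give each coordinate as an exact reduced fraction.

T(p) = (-15, -2, 1)

T1 translate by (-5, 6, 3): (-5, -2, 4) → (-10, 4, 7)
T2 reflect across x = 0: (-10, 4, 7) → (10, 4, 7)
T3 translate by (5, -2, -6): (10, 4, 7) → (15, 2, 1)
T4 reflect across y = 0: (15, 2, 1) → (15, -2, 1)
T5 reflect across x = 0: (15, -2, 1) → (-15, -2, 1)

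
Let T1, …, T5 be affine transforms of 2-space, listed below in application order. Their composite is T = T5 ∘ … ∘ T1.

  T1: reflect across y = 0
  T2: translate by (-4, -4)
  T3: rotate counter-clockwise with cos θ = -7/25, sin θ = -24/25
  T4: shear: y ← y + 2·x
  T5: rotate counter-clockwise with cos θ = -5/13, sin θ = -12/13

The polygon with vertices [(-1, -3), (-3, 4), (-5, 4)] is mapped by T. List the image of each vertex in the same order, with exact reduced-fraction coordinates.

image vertices: (1733/325, -877/325), (-29/325, 2026/325), (813/325, 1478/325)

T1 reflect across y = 0: (-1, -3) → (-1, 3); (-3, 4) → (-3, -4); (-5, 4) → (-5, -4)
T2 translate by (-4, -4): (-1, 3) → (-5, -1); (-3, -4) → (-7, -8); (-5, -4) → (-9, -8)
T3 rotate counter-clockwise with cos θ = -7/25, sin θ = -24/25: (-5, -1) → (11/25, 127/25); (-7, -8) → (-143/25, 224/25); (-9, -8) → (-129/25, 272/25)
T4 shear: y ← y + 2·x: (11/25, 127/25) → (11/25, 149/25); (-143/25, 224/25) → (-143/25, -62/25); (-129/25, 272/25) → (-129/25, 14/25)
T5 rotate counter-clockwise with cos θ = -5/13, sin θ = -12/13: (11/25, 149/25) → (1733/325, -877/325); (-143/25, -62/25) → (-29/325, 2026/325); (-129/25, 14/25) → (813/325, 1478/325)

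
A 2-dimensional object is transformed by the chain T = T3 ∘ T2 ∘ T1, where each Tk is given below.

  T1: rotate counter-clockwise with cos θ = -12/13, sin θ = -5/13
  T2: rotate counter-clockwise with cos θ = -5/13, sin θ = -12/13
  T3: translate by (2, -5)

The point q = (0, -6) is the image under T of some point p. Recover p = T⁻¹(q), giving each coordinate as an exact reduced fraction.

p = (-1, 2)

T1 = [-12/13 5/13 0; -5/13 -12/13 0; 0 0 1]
T2·T1 = [0 -1 0; 1 0 0; 0 0 1]
T3·…·T1 = [0 -1 2; 1 0 -5; 0 0 1]
det M = 1; M⁻¹ = [0 1 5; -1 0 2; 0 0 1]
M⁻¹ · (0, -6)ᵀ = (-1, 2)ᵀ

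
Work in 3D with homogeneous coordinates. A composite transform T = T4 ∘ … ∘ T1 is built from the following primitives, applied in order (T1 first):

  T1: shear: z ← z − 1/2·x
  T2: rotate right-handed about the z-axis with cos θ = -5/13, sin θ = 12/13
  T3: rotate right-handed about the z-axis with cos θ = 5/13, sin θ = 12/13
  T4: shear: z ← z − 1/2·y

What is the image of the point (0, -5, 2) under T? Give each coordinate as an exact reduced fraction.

T1 shear: z ← z − 1/2·x: (0, -5, 2) → (0, -5, 2)
T2 rotate right-handed about the z-axis with cos θ = -5/13, sin θ = 12/13: (0, -5, 2) → (60/13, 25/13, 2)
T3 rotate right-handed about the z-axis with cos θ = 5/13, sin θ = 12/13: (60/13, 25/13, 2) → (0, 5, 2)
T4 shear: z ← z − 1/2·y: (0, 5, 2) → (0, 5, -1/2)

T(p) = (0, 5, -1/2)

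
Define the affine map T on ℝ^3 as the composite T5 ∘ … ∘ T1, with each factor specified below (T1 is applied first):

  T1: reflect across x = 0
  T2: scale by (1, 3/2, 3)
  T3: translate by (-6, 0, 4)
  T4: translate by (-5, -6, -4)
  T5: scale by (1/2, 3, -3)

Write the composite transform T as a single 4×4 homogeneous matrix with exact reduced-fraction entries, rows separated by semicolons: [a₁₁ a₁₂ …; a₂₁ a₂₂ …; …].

T = [-1/2 0 0 -11/2; 0 9/2 0 -18; 0 0 -9 0; 0 0 0 1]

T1 = [-1 0 0 0; 0 1 0 0; 0 0 1 0; 0 0 0 1]
T2·T1 = [-1 0 0 0; 0 3/2 0 0; 0 0 3 0; 0 0 0 1]
T3·…·T1 = [-1 0 0 -6; 0 3/2 0 0; 0 0 3 4; 0 0 0 1]
T4·…·T1 = [-1 0 0 -11; 0 3/2 0 -6; 0 0 3 0; 0 0 0 1]
T5·…·T1 = [-1/2 0 0 -11/2; 0 9/2 0 -18; 0 0 -9 0; 0 0 0 1]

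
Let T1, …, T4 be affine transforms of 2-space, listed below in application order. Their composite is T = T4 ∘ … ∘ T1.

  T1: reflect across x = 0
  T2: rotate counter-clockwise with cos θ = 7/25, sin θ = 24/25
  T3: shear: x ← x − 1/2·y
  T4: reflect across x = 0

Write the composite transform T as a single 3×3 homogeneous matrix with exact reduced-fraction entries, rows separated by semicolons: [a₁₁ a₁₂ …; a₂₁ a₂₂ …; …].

T = [-1/5 11/10 0; -24/25 7/25 0; 0 0 1]

T1 = [-1 0 0; 0 1 0; 0 0 1]
T2·T1 = [-7/25 -24/25 0; -24/25 7/25 0; 0 0 1]
T3·…·T1 = [1/5 -11/10 0; -24/25 7/25 0; 0 0 1]
T4·…·T1 = [-1/5 11/10 0; -24/25 7/25 0; 0 0 1]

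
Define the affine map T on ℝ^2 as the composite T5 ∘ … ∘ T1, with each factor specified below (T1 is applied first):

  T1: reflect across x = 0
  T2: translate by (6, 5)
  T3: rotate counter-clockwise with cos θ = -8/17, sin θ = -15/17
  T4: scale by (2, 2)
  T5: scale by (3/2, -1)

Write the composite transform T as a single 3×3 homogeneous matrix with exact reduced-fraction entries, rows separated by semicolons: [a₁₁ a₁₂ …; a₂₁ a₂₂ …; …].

T = [24/17 45/17 81/17; -30/17 16/17 260/17; 0 0 1]

T1 = [-1 0 0; 0 1 0; 0 0 1]
T2·T1 = [-1 0 6; 0 1 5; 0 0 1]
T3·…·T1 = [8/17 15/17 27/17; 15/17 -8/17 -130/17; 0 0 1]
T4·…·T1 = [16/17 30/17 54/17; 30/17 -16/17 -260/17; 0 0 1]
T5·…·T1 = [24/17 45/17 81/17; -30/17 16/17 260/17; 0 0 1]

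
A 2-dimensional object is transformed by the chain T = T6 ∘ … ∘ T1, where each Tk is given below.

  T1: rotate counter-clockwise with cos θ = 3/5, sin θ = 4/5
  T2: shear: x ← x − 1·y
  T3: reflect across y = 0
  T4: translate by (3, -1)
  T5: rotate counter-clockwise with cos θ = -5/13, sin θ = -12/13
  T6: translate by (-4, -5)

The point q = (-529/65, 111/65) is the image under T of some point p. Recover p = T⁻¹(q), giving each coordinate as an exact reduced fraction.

T1 = [3/5 -4/5 0; 4/5 3/5 0; 0 0 1]
T2·T1 = [-1/5 -7/5 0; 4/5 3/5 0; 0 0 1]
T3·…·T1 = [-1/5 -7/5 0; -4/5 -3/5 0; 0 0 1]
T4·…·T1 = [-1/5 -7/5 3; -4/5 -3/5 -1; 0 0 1]
T5·…·T1 = [-43/65 -1/65 -27/13; 32/65 99/65 -31/13; 0 0 1]
T6·…·T1 = [-43/65 -1/65 -79/13; 32/65 99/65 -96/13; 0 0 1]
det M = -1; M⁻¹ = [-99/65 -1/65 -609/65; 32/65 43/65 512/65; 0 0 1]
M⁻¹ · (-529/65, 111/65)ᵀ = (3, 5)ᵀ

p = (3, 5)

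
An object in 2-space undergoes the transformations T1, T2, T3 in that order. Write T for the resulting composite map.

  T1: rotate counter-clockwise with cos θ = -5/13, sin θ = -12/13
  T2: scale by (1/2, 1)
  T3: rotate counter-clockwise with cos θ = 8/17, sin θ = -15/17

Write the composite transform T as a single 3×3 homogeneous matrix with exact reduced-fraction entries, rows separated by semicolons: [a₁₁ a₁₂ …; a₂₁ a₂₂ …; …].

T1 = [-5/13 12/13 0; -12/13 -5/13 0; 0 0 1]
T2·T1 = [-5/26 6/13 0; -12/13 -5/13 0; 0 0 1]
T3·…·T1 = [-200/221 -27/221 0; -9/34 -10/17 0; 0 0 1]

T = [-200/221 -27/221 0; -9/34 -10/17 0; 0 0 1]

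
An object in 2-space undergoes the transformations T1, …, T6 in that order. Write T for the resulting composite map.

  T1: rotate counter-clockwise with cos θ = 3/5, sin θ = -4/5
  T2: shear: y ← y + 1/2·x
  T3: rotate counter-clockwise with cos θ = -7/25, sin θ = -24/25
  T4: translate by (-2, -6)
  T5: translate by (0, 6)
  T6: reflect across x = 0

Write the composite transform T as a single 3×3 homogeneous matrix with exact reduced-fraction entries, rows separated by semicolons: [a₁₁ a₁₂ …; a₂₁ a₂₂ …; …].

T = [81/125 -92/125 2; -109/250 -131/125 0; 0 0 1]

T1 = [3/5 4/5 0; -4/5 3/5 0; 0 0 1]
T2·T1 = [3/5 4/5 0; -1/2 1 0; 0 0 1]
T3·…·T1 = [-81/125 92/125 0; -109/250 -131/125 0; 0 0 1]
T4·…·T1 = [-81/125 92/125 -2; -109/250 -131/125 -6; 0 0 1]
T5·…·T1 = [-81/125 92/125 -2; -109/250 -131/125 0; 0 0 1]
T6·…·T1 = [81/125 -92/125 2; -109/250 -131/125 0; 0 0 1]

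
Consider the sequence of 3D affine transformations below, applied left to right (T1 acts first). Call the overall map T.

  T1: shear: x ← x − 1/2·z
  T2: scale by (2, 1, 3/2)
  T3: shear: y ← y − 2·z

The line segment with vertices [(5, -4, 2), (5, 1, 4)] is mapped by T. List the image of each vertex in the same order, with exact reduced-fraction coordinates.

image vertices: (8, -10, 3), (6, -11, 6)

T1 shear: x ← x − 1/2·z: (5, -4, 2) → (4, -4, 2); (5, 1, 4) → (3, 1, 4)
T2 scale by (2, 1, 3/2): (4, -4, 2) → (8, -4, 3); (3, 1, 4) → (6, 1, 6)
T3 shear: y ← y − 2·z: (8, -4, 3) → (8, -10, 3); (6, 1, 6) → (6, -11, 6)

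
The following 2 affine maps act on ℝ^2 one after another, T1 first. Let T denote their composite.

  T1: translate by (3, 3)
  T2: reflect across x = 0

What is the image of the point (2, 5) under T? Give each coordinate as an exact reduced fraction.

T(p) = (-5, 8)

T1 translate by (3, 3): (2, 5) → (5, 8)
T2 reflect across x = 0: (5, 8) → (-5, 8)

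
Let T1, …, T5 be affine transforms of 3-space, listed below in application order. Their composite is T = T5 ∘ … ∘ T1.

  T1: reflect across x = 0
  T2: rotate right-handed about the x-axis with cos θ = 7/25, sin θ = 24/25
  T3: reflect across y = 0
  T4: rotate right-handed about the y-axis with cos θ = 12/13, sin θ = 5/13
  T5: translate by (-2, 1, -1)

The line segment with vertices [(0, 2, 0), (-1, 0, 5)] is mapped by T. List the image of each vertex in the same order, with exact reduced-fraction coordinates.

T1 reflect across x = 0: (0, 2, 0) → (0, 2, 0); (-1, 0, 5) → (1, 0, 5)
T2 rotate right-handed about the x-axis with cos θ = 7/25, sin θ = 24/25: (0, 2, 0) → (0, 14/25, 48/25); (1, 0, 5) → (1, -24/5, 7/5)
T3 reflect across y = 0: (0, 14/25, 48/25) → (0, -14/25, 48/25); (1, -24/5, 7/5) → (1, 24/5, 7/5)
T4 rotate right-handed about the y-axis with cos θ = 12/13, sin θ = 5/13: (0, -14/25, 48/25) → (48/65, -14/25, 576/325); (1, 24/5, 7/5) → (19/13, 24/5, 59/65)
T5 translate by (-2, 1, -1): (48/65, -14/25, 576/325) → (-82/65, 11/25, 251/325); (19/13, 24/5, 59/65) → (-7/13, 29/5, -6/65)

image vertices: (-82/65, 11/25, 251/325), (-7/13, 29/5, -6/65)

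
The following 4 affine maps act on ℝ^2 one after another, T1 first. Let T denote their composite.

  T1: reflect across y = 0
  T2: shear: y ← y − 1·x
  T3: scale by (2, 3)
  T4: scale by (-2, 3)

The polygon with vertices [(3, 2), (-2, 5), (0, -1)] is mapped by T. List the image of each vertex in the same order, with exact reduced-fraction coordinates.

image vertices: (-12, -45), (8, -27), (0, 9)

T1 reflect across y = 0: (3, 2) → (3, -2); (-2, 5) → (-2, -5); (0, -1) → (0, 1)
T2 shear: y ← y − 1·x: (3, -2) → (3, -5); (-2, -5) → (-2, -3); (0, 1) → (0, 1)
T3 scale by (2, 3): (3, -5) → (6, -15); (-2, -3) → (-4, -9); (0, 1) → (0, 3)
T4 scale by (-2, 3): (6, -15) → (-12, -45); (-4, -9) → (8, -27); (0, 3) → (0, 9)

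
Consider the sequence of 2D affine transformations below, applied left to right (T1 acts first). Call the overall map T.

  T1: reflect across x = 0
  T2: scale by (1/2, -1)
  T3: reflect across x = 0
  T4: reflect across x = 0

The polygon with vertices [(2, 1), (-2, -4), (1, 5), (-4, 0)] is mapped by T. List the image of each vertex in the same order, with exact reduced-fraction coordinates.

image vertices: (-1, -1), (1, 4), (-1/2, -5), (2, 0)

T1 reflect across x = 0: (2, 1) → (-2, 1); (-2, -4) → (2, -4); (1, 5) → (-1, 5); (-4, 0) → (4, 0)
T2 scale by (1/2, -1): (-2, 1) → (-1, -1); (2, -4) → (1, 4); (-1, 5) → (-1/2, -5); (4, 0) → (2, 0)
T3 reflect across x = 0: (-1, -1) → (1, -1); (1, 4) → (-1, 4); (-1/2, -5) → (1/2, -5); (2, 0) → (-2, 0)
T4 reflect across x = 0: (1, -1) → (-1, -1); (-1, 4) → (1, 4); (1/2, -5) → (-1/2, -5); (-2, 0) → (2, 0)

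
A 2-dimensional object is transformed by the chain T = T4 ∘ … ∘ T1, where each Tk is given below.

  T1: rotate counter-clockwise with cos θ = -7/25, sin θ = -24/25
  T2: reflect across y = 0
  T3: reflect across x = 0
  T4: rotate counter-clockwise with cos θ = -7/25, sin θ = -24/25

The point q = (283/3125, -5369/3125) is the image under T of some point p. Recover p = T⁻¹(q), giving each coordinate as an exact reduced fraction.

T1 = [-7/25 24/25 0; -24/25 -7/25 0; 0 0 1]
T2·T1 = [-7/25 24/25 0; 24/25 7/25 0; 0 0 1]
T3·…·T1 = [7/25 -24/25 0; 24/25 7/25 0; 0 0 1]
T4·…·T1 = [527/625 336/625 0; -336/625 527/625 0; 0 0 1]
det M = 1; M⁻¹ = [527/625 -336/625 0; 336/625 527/625 0; 0 0 1]
M⁻¹ · (283/3125, -5369/3125)ᵀ = (1, -7/5)ᵀ

p = (1, -7/5)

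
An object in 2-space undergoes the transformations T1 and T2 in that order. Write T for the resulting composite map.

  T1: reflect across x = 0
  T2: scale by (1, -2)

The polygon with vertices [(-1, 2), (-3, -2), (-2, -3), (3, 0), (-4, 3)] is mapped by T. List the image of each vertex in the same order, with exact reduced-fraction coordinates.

image vertices: (1, -4), (3, 4), (2, 6), (-3, 0), (4, -6)

T1 reflect across x = 0: (-1, 2) → (1, 2); (-3, -2) → (3, -2); (-2, -3) → (2, -3); (3, 0) → (-3, 0); (-4, 3) → (4, 3)
T2 scale by (1, -2): (1, 2) → (1, -4); (3, -2) → (3, 4); (2, -3) → (2, 6); (-3, 0) → (-3, 0); (4, 3) → (4, -6)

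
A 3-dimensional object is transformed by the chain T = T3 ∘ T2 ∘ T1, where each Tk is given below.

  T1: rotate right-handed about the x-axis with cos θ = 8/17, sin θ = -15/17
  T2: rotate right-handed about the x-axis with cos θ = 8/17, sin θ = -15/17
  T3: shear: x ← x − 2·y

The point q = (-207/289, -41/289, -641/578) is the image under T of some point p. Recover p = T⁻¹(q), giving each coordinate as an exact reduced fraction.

T1 = [1 0 0 0; 0 8/17 15/17 0; 0 -15/17 8/17 0; 0 0 0 1]
T2·T1 = [1 0 0 0; 0 -161/289 240/289 0; 0 -240/289 -161/289 0; 0 0 0 1]
T3·…·T1 = [1 322/289 -480/289 0; 0 -161/289 240/289 0; 0 -240/289 -161/289 0; 0 0 0 1]
det M = 1; M⁻¹ = [1 2 0 0; 0 -161/289 -240/289 0; 0 240/289 -161/289 0; 0 0 0 1]
M⁻¹ · (-207/289, -41/289, -641/578)ᵀ = (-1, 1, 1/2)ᵀ

p = (-1, 1, 1/2)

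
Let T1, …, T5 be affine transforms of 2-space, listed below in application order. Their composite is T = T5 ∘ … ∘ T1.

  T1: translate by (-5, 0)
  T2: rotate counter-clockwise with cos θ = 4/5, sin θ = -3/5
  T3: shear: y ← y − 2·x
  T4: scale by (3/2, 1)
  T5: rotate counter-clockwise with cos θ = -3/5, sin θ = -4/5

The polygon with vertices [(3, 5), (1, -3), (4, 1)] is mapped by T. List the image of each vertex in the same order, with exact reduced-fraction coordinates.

T1 translate by (-5, 0): (3, 5) → (-2, 5); (1, -3) → (-4, -3); (4, 1) → (-1, 1)
T2 rotate counter-clockwise with cos θ = 4/5, sin θ = -3/5: (-2, 5) → (7/5, 26/5); (-4, -3) → (-5, 0); (-1, 1) → (-1/5, 7/5)
T3 shear: y ← y − 2·x: (7/5, 26/5) → (7/5, 12/5); (-5, 0) → (-5, 10); (-1/5, 7/5) → (-1/5, 9/5)
T4 scale by (3/2, 1): (7/5, 12/5) → (21/10, 12/5); (-5, 10) → (-15/2, 10); (-1/5, 9/5) → (-3/10, 9/5)
T5 rotate counter-clockwise with cos θ = -3/5, sin θ = -4/5: (21/10, 12/5) → (33/50, -78/25); (-15/2, 10) → (25/2, 0); (-3/10, 9/5) → (81/50, -21/25)

image vertices: (33/50, -78/25), (25/2, 0), (81/50, -21/25)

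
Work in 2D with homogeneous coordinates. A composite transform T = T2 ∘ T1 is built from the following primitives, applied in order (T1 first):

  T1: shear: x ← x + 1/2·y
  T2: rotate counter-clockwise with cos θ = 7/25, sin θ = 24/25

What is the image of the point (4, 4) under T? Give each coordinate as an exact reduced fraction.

T(p) = (-54/25, 172/25)

T1 shear: x ← x + 1/2·y: (4, 4) → (6, 4)
T2 rotate counter-clockwise with cos θ = 7/25, sin θ = 24/25: (6, 4) → (-54/25, 172/25)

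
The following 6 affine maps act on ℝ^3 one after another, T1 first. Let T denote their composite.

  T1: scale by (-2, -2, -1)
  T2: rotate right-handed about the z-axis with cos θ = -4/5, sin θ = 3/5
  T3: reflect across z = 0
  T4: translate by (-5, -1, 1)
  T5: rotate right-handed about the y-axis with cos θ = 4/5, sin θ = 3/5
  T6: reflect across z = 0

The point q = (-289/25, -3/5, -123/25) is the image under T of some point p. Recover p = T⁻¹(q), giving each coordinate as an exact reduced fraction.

T1 = [-2 0 0 0; 0 -2 0 0; 0 0 -1 0; 0 0 0 1]
T2·T1 = [8/5 6/5 0 0; -6/5 8/5 0 0; 0 0 -1 0; 0 0 0 1]
T3·…·T1 = [8/5 6/5 0 0; -6/5 8/5 0 0; 0 0 1 0; 0 0 0 1]
T4·…·T1 = [8/5 6/5 0 -5; -6/5 8/5 0 -1; 0 0 1 1; 0 0 0 1]
T5·…·T1 = [32/25 24/25 3/5 -17/5; -6/5 8/5 0 -1; -24/25 -18/25 4/5 19/5; 0 0 0 1]
T6·…·T1 = [32/25 24/25 3/5 -17/5; -6/5 8/5 0 -1; 24/25 18/25 -4/5 -19/5; 0 0 0 1]
det M = -4; M⁻¹ = [8/25 -3/10 6/25 17/10; 6/25 2/5 9/50 19/10; 3/5 0 -4/5 -1; 0 0 0 1]
M⁻¹ · (-289/25, -3/5, -123/25)ᵀ = (-3, -2, -4)ᵀ

p = (-3, -2, -4)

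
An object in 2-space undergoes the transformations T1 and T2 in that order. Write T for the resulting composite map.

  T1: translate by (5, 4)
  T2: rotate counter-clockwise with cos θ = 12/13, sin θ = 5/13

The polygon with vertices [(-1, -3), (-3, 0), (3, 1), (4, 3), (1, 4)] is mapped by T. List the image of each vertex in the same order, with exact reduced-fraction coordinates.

T1 translate by (5, 4): (-1, -3) → (4, 1); (-3, 0) → (2, 4); (3, 1) → (8, 5); (4, 3) → (9, 7); (1, 4) → (6, 8)
T2 rotate counter-clockwise with cos θ = 12/13, sin θ = 5/13: (4, 1) → (43/13, 32/13); (2, 4) → (4/13, 58/13); (8, 5) → (71/13, 100/13); (9, 7) → (73/13, 129/13); (6, 8) → (32/13, 126/13)

image vertices: (43/13, 32/13), (4/13, 58/13), (71/13, 100/13), (73/13, 129/13), (32/13, 126/13)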